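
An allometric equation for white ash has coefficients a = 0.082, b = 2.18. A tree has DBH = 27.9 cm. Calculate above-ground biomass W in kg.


Formula: W = a * DBH^b  (allometric power law)
DBH^b = 27.9^2.18 = 1417.1544
W = 0.082 * 1417.1544 = 116.2 kg

116.2


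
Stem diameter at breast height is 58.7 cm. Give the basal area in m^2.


Formula: BA = pi * (DBH/2)^2 / 10000  (cm^2 to m^2)
Radius = DBH/2 = 58.7/2 = 29.35 cm
BA = pi * 29.35^2 / 10000
   = 2706.2386 cm^2 / 10000
   = 0.2706 m^2

0.2706


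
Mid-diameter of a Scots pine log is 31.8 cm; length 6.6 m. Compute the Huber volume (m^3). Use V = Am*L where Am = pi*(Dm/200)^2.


Huber: V = Am * L,  Am = pi*(Dm/200)^2
Am = pi*(31.8/200)^2 = 0.079423 m^2
V = 0.079423*6.6 = 0.5242 m^3

0.5242


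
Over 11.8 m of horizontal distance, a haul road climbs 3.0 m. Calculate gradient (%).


Formula: Gradient = rise / run * 100
Gradient = 3.0 / 11.8 * 100 = 25.4%

25.4


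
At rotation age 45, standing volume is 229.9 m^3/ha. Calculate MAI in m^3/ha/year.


Formula: MAI = Total Volume / Stand Age
MAI = 229.9 m^3/ha / 45 years
MAI = 5.11 m^3/ha/year

5.11


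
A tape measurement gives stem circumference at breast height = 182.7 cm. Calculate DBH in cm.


Formula: DBH = C / pi
DBH = 182.7 / pi
pi = 3.14159...
DBH = 58.2 cm

58.2


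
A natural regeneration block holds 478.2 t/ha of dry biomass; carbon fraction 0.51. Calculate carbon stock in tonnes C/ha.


Formula: Carbon Stock = Biomass * Carbon Fraction
C = 478.2 t/ha * 0.51
C = 243.9 t C/ha

243.9


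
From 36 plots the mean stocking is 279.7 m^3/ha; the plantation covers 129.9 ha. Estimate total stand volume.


Formula: Total Volume = Mean Volume per ha * Total Area
Total Volume = 279.7 m^3/ha * 129.9 ha
Total Volume = 36333 m^3

36333


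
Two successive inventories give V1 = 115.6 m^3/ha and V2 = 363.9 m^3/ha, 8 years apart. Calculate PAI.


Formula: PAI = (V_T2 - V_T1) / (T2 - T1)
Volume increment = 363.9 - 115.6 = 248.3 m^3/ha
PAI = 248.3 / 8 = 31.04 m^3/ha/year

31.04


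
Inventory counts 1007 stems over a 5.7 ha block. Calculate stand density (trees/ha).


Formula: Stand Density = N_trees / Area_ha
Density = 1007 trees / 5.7 ha
Density = 177 trees/ha

177


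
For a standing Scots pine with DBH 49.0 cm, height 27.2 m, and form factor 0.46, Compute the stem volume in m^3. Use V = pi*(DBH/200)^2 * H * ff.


Formula: V = pi * (DBH/200)^2 * H * ff
Radius = DBH/200 = 49.0/200 = 0.245 m
Radius^2 = 0.245^2 = 0.060025 m^2
V = pi * 0.060025 * 27.2 * 0.46
V = 2.359 m^3

2.359


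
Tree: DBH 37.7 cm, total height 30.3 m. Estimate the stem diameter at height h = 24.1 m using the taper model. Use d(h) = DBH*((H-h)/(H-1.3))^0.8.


Taper: d(h) = DBH * ((H - h) / (H - 1.3))^0.8
Numerator = H - h = 30.3 - 24.1 = 6.2 m
Denominator = H - 1.3 = 30.3 - 1.3 = 29.0 m
Ratio = 6.2 / 29.0 = 0.21379
d = 37.7 * 0.21379^0.8 = 11.0 cm

11.0


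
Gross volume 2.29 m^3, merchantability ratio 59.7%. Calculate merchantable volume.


Formula: MV = V_total * (merchantable_pct / 100)
Merchantable fraction = 59.7% / 100 = 0.597
MV = 2.29 m^3 * 0.597 = 1.367 m^3

1.367


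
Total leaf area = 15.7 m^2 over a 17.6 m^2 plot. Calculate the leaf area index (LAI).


Formula: LAI = total leaf area / ground area  (dimensionless)
LAI = 15.7 m^2 / 17.6 m^2
LAI = 0.89

0.89


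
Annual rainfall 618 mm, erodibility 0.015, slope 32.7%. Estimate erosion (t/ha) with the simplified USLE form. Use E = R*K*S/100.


Formula: E = R * K * S / 100  (simplified USLE)
R * K = 618 * 0.015 = 9.27
E = 9.27 * 32.7 / 100 = 3.03 t/ha

3.03


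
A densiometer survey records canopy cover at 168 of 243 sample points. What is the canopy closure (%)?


Formula: Canopy closure = covered points / total points * 100
Closure = 168 / 243 * 100
Closure = 0.6914 * 100 = 69.1%

69.1


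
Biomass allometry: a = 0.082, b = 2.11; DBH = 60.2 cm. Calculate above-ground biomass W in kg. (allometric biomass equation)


Formula: W = a * DBH^b  (allometric power law)
DBH^b = 60.2^2.11 = 5687.856
W = 0.082 * 5687.856 = 466.4 kg

466.4


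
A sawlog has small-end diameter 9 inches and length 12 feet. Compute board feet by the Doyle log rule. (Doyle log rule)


Doyle: BF = (D - 4)^2 * L / 16
Adjusted diameter = 9 - 4 = 5 in
(D-4)^2 = 5^2 = 25
BF = 25 * 12 / 16 = 19 BF

19


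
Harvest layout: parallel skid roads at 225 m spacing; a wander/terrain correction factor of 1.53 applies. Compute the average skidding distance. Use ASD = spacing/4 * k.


Formula: ASD = (spacing / 4) * correction
Uncorrected distance = spacing / 4 = 225 / 4 = 56.25 m
ASD = 56.25 * 1.53 = 86 m

86


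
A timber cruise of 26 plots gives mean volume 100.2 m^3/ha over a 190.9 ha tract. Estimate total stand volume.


Formula: Total Volume = Mean Volume per ha * Total Area
Total Volume = 100.2 m^3/ha * 190.9 ha
Total Volume = 19128 m^3

19128


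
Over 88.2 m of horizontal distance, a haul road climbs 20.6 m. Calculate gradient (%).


Formula: Gradient = rise / run * 100
Gradient = 20.6 / 88.2 * 100 = 23.4%

23.4


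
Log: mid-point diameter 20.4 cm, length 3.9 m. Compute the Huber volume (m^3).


Huber: V = Am * L,  Am = pi*(Dm/200)^2
Am = pi*(20.4/200)^2 = 0.032685 m^2
V = 0.032685*3.9 = 0.1275 m^3

0.1275


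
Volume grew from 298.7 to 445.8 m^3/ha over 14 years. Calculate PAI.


Formula: PAI = (V_T2 - V_T1) / (T2 - T1)
Volume increment = 445.8 - 298.7 = 147.1 m^3/ha
PAI = 147.1 / 14 = 10.51 m^3/ha/year

10.51


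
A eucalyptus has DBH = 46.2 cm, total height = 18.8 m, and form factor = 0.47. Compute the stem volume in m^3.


Formula: V = pi * (DBH/200)^2 * H * ff
Radius = DBH/200 = 46.2/200 = 0.231 m
Radius^2 = 0.231^2 = 0.053361 m^2
V = pi * 0.053361 * 18.8 * 0.47
V = 1.481 m^3

1.481


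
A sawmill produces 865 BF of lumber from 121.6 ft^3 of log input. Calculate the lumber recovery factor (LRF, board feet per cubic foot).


Formula: LRF = Lumber Output (BF) / Log Input (ft^3)
LRF = 865 BF / 121.6 ft^3
LRF = 7.11 BF/ft^3

7.11


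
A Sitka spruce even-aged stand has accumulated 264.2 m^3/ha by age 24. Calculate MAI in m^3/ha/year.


Formula: MAI = Total Volume / Stand Age
MAI = 264.2 m^3/ha / 24 years
MAI = 11.01 m^3/ha/year

11.01


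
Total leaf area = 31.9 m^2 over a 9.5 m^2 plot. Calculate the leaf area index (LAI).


Formula: LAI = total leaf area / ground area  (dimensionless)
LAI = 31.9 m^2 / 9.5 m^2
LAI = 3.36

3.36


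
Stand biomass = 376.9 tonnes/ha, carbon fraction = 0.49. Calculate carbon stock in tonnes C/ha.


Formula: Carbon Stock = Biomass * Carbon Fraction
C = 376.9 t/ha * 0.49
C = 184.7 t C/ha

184.7


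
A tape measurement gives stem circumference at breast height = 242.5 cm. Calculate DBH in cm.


Formula: DBH = C / pi
DBH = 242.5 / pi
pi = 3.14159...
DBH = 77.2 cm

77.2


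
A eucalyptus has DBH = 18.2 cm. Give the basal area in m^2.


Formula: BA = pi * (DBH/2)^2 / 10000  (cm^2 to m^2)
Radius = DBH/2 = 18.2/2 = 9.1 cm
BA = pi * 9.1^2 / 10000
   = 260.1553 cm^2 / 10000
   = 0.026 m^2

0.026


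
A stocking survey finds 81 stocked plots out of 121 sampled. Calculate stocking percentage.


Formula: Stocking % = stocked plots / total plots * 100
Stocking = 81 / 121 * 100
Stocking = 0.6694 * 100 = 66.9%

66.9


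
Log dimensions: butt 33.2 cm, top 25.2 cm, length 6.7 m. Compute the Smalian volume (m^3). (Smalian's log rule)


Smalian: V = (A1 + A2)/2 * L,  A = pi*(D/200)^2
A1 = pi*(33.2/200)^2 = 0.08657 m^2
A2 = pi*(25.2/200)^2 = 0.049876 m^2
V = (0.08657+0.049876)/2*6.7 = 0.4571 m^3

0.4571


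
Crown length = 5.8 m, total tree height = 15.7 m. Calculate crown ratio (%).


Formula: Crown Ratio = (Crown Length / Total Height) * 100
CR = (5.8 m / 15.7 m) * 100
CR = 0.3694 * 100 = 36.9%

36.9


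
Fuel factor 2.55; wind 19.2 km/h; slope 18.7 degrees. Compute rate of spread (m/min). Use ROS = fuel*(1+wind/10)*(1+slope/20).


Formula: ROS = fuel * (1 + wind/10) * (1 + slope/20)
Wind factor = 1 + 19.2/10 = 2.92
Slope factor = 1 + 18.7/20 = 1.935
ROS = 2.55 * 2.92 * 1.935 = 14.41 m/min

14.41


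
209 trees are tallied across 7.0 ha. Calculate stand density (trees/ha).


Formula: Stand Density = N_trees / Area_ha
Density = 209 trees / 7.0 ha
Density = 30 trees/ha

30


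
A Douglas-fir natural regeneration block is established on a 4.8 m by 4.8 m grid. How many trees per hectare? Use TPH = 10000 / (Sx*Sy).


Formula: TPH = 10000 m^2/ha / (spacing_x * spacing_y)
Area per tree = 4.8 m * 4.8 m = 23.04 m^2
TPH = 10000 / 23.04 = 434 trees/ha

434


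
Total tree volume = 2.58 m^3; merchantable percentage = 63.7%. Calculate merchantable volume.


Formula: MV = V_total * (merchantable_pct / 100)
Merchantable fraction = 63.7% / 100 = 0.637
MV = 2.58 m^3 * 0.637 = 1.643 m^3

1.643


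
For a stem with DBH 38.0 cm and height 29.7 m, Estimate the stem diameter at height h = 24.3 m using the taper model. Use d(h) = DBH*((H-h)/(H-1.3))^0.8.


Taper: d(h) = DBH * ((H - h) / (H - 1.3))^0.8
Numerator = H - h = 29.7 - 24.3 = 5.4 m
Denominator = H - 1.3 = 29.7 - 1.3 = 28.4 m
Ratio = 5.4 / 28.4 = 0.19014
d = 38.0 * 0.19014^0.8 = 10.1 cm

10.1


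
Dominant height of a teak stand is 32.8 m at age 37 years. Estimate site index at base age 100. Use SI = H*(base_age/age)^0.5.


Formula: SI = H_dom * (base_age / age)^0.5
Age ratio = 100 / 37 = 2.7027
sqrt(age_ratio) = 1.64399
SI = 32.8 * 1.64399 = 53.9 m

53.9


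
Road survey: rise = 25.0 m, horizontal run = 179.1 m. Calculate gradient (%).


Formula: Gradient = rise / run * 100
Gradient = 25.0 / 179.1 * 100 = 14.0%

14.0


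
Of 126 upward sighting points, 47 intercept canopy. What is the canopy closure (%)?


Formula: Canopy closure = covered points / total points * 100
Closure = 47 / 126 * 100
Closure = 0.373 * 100 = 37.3%

37.3


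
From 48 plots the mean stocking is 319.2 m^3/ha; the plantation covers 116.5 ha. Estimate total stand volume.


Formula: Total Volume = Mean Volume per ha * Total Area
Total Volume = 319.2 m^3/ha * 116.5 ha
Total Volume = 37187 m^3

37187


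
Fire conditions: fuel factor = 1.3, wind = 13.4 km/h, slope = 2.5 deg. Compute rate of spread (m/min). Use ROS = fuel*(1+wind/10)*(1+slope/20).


Formula: ROS = fuel * (1 + wind/10) * (1 + slope/20)
Wind factor = 1 + 13.4/10 = 2.34
Slope factor = 1 + 2.5/20 = 1.125
ROS = 1.3 * 2.34 * 1.125 = 3.42 m/min

3.42


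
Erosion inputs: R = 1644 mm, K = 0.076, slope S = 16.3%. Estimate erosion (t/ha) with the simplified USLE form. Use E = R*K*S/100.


Formula: E = R * K * S / 100  (simplified USLE)
R * K = 1644 * 0.076 = 124.944
E = 124.944 * 16.3 / 100 = 20.37 t/ha

20.37


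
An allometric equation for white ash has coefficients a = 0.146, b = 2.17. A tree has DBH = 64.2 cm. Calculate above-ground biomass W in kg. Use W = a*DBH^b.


Formula: W = a * DBH^b  (allometric power law)
DBH^b = 64.2^2.17 = 8362.7865
W = 0.146 * 8362.7865 = 1221.0 kg

1221.0


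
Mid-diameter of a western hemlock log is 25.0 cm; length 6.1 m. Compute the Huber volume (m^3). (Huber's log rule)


Huber: V = Am * L,  Am = pi*(Dm/200)^2
Am = pi*(25.0/200)^2 = 0.049087 m^2
V = 0.049087*6.1 = 0.2994 m^3

0.2994


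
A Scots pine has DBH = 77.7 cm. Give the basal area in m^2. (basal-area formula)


Formula: BA = pi * (DBH/2)^2 / 10000  (cm^2 to m^2)
Radius = DBH/2 = 77.7/2 = 38.85 cm
BA = pi * 38.85^2 / 10000
   = 4741.6765 cm^2 / 10000
   = 0.4742 m^2

0.4742


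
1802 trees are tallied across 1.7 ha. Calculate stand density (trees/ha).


Formula: Stand Density = N_trees / Area_ha
Density = 1802 trees / 1.7 ha
Density = 1060 trees/ha

1060


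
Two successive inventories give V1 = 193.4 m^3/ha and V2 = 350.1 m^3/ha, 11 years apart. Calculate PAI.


Formula: PAI = (V_T2 - V_T1) / (T2 - T1)
Volume increment = 350.1 - 193.4 = 156.7 m^3/ha
PAI = 156.7 / 11 = 14.25 m^3/ha/year

14.25


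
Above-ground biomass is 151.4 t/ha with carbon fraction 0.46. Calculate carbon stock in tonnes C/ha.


Formula: Carbon Stock = Biomass * Carbon Fraction
C = 151.4 t/ha * 0.46
C = 69.6 t C/ha

69.6


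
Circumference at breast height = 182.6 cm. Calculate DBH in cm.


Formula: DBH = C / pi
DBH = 182.6 / pi
pi = 3.14159...
DBH = 58.1 cm

58.1


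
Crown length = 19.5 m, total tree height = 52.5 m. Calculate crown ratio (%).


Formula: Crown Ratio = (Crown Length / Total Height) * 100
CR = (19.5 m / 52.5 m) * 100
CR = 0.3714 * 100 = 37.1%

37.1


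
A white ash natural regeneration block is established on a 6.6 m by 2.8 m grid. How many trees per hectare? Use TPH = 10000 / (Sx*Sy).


Formula: TPH = 10000 m^2/ha / (spacing_x * spacing_y)
Area per tree = 6.6 m * 2.8 m = 18.48 m^2
TPH = 10000 / 18.48 = 541 trees/ha

541


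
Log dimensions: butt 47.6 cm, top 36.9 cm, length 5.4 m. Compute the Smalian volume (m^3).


Smalian: V = (A1 + A2)/2 * L,  A = pi*(D/200)^2
A1 = pi*(47.6/200)^2 = 0.177952 m^2
A2 = pi*(36.9/200)^2 = 0.106941 m^2
V = (0.177952+0.106941)/2*5.4 = 0.7692 m^3

0.7692


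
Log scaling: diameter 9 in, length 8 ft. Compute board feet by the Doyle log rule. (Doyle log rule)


Doyle: BF = (D - 4)^2 * L / 16
Adjusted diameter = 9 - 4 = 5 in
(D-4)^2 = 5^2 = 25
BF = 25 * 8 / 16 = 13 BF

13


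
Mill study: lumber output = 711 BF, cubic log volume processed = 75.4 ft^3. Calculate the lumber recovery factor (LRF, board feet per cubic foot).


Formula: LRF = Lumber Output (BF) / Log Input (ft^3)
LRF = 711 BF / 75.4 ft^3
LRF = 9.43 BF/ft^3

9.43


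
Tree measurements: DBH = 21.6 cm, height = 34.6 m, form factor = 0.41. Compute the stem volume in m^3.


Formula: V = pi * (DBH/200)^2 * H * ff
Radius = DBH/200 = 21.6/200 = 0.108 m
Radius^2 = 0.108^2 = 0.011664 m^2
V = pi * 0.011664 * 34.6 * 0.41
V = 0.52 m^3

0.52


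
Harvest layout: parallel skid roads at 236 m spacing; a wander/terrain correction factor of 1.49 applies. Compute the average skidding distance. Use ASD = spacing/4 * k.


Formula: ASD = (spacing / 4) * correction
Uncorrected distance = spacing / 4 = 236 / 4 = 59 m
ASD = 59 * 1.49 = 88 m

88


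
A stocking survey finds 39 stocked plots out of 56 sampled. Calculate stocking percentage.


Formula: Stocking % = stocked plots / total plots * 100
Stocking = 39 / 56 * 100
Stocking = 0.6964 * 100 = 69.6%

69.6


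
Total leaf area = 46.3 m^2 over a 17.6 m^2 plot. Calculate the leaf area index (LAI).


Formula: LAI = total leaf area / ground area  (dimensionless)
LAI = 46.3 m^2 / 17.6 m^2
LAI = 2.63

2.63


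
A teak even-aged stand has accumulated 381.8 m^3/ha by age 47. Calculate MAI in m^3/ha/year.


Formula: MAI = Total Volume / Stand Age
MAI = 381.8 m^3/ha / 47 years
MAI = 8.12 m^3/ha/year

8.12


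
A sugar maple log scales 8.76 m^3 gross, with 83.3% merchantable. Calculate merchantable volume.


Formula: MV = V_total * (merchantable_pct / 100)
Merchantable fraction = 83.3% / 100 = 0.833
MV = 8.76 m^3 * 0.833 = 7.297 m^3

7.297


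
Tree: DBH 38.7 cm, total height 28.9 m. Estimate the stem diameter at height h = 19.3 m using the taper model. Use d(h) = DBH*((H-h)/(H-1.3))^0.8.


Taper: d(h) = DBH * ((H - h) / (H - 1.3))^0.8
Numerator = H - h = 28.9 - 19.3 = 9.6 m
Denominator = H - 1.3 = 28.9 - 1.3 = 27.6 m
Ratio = 9.6 / 27.6 = 0.34783
d = 38.7 * 0.34783^0.8 = 16.6 cm

16.6


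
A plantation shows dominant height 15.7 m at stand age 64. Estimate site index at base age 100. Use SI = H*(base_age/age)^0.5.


Formula: SI = H_dom * (base_age / age)^0.5
Age ratio = 100 / 64 = 1.5625
sqrt(age_ratio) = 1.25
SI = 15.7 * 1.25 = 19.6 m

19.6


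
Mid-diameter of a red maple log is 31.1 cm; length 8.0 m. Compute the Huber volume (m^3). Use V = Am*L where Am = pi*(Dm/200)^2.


Huber: V = Am * L,  Am = pi*(Dm/200)^2
Am = pi*(31.1/200)^2 = 0.075964 m^2
V = 0.075964*8.0 = 0.6077 m^3

0.6077


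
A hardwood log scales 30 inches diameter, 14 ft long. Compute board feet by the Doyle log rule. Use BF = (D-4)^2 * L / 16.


Doyle: BF = (D - 4)^2 * L / 16
Adjusted diameter = 30 - 4 = 26 in
(D-4)^2 = 26^2 = 676
BF = 676 * 14 / 16 = 592 BF

592


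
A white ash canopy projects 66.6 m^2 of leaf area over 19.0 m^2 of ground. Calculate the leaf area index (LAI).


Formula: LAI = total leaf area / ground area  (dimensionless)
LAI = 66.6 m^2 / 19.0 m^2
LAI = 3.51

3.51


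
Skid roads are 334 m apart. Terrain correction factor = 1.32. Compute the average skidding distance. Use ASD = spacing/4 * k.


Formula: ASD = (spacing / 4) * correction
Uncorrected distance = spacing / 4 = 334 / 4 = 83.5 m
ASD = 83.5 * 1.32 = 110 m

110


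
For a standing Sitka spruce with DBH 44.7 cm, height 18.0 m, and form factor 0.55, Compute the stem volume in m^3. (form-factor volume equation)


Formula: V = pi * (DBH/200)^2 * H * ff
Radius = DBH/200 = 44.7/200 = 0.2235 m
Radius^2 = 0.2235^2 = 0.04995225 m^2
V = pi * 0.04995225 * 18.0 * 0.55
V = 1.554 m^3

1.554


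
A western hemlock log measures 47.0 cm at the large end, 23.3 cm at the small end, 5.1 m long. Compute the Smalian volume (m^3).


Smalian: V = (A1 + A2)/2 * L,  A = pi*(D/200)^2
A1 = pi*(47.0/200)^2 = 0.173494 m^2
A2 = pi*(23.3/200)^2 = 0.042638 m^2
V = (0.173494+0.042638)/2*5.1 = 0.5511 m^3

0.5511


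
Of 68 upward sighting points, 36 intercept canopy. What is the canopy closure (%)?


Formula: Canopy closure = covered points / total points * 100
Closure = 36 / 68 * 100
Closure = 0.5294 * 100 = 52.9%

52.9


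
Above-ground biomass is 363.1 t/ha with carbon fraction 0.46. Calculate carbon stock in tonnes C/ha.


Formula: Carbon Stock = Biomass * Carbon Fraction
C = 363.1 t/ha * 0.46
C = 167.0 t C/ha

167.0


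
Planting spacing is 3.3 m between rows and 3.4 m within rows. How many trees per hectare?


Formula: TPH = 10000 m^2/ha / (spacing_x * spacing_y)
Area per tree = 3.3 m * 3.4 m = 11.22 m^2
TPH = 10000 / 11.22 = 891 trees/ha

891


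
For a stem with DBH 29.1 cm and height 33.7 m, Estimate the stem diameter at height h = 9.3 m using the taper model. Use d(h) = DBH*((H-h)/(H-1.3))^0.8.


Taper: d(h) = DBH * ((H - h) / (H - 1.3))^0.8
Numerator = H - h = 33.7 - 9.3 = 24.4 m
Denominator = H - 1.3 = 33.7 - 1.3 = 32.4 m
Ratio = 24.4 / 32.4 = 0.75309
d = 29.1 * 0.75309^0.8 = 23.2 cm

23.2


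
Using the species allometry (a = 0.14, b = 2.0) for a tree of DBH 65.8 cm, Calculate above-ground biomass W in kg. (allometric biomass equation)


Formula: W = a * DBH^b  (allometric power law)
DBH^b = 65.8^2.0 = 4329.64
W = 0.14 * 4329.64 = 606.1 kg

606.1


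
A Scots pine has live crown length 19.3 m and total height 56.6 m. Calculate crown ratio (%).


Formula: Crown Ratio = (Crown Length / Total Height) * 100
CR = (19.3 m / 56.6 m) * 100
CR = 0.341 * 100 = 34.1%

34.1


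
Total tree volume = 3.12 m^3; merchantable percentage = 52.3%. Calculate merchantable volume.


Formula: MV = V_total * (merchantable_pct / 100)
Merchantable fraction = 52.3% / 100 = 0.523
MV = 3.12 m^3 * 0.523 = 1.632 m^3

1.632


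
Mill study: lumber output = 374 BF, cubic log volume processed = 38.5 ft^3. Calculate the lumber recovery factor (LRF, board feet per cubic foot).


Formula: LRF = Lumber Output (BF) / Log Input (ft^3)
LRF = 374 BF / 38.5 ft^3
LRF = 9.71 BF/ft^3

9.71


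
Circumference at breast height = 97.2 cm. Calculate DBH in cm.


Formula: DBH = C / pi
DBH = 97.2 / pi
pi = 3.14159...
DBH = 30.9 cm

30.9


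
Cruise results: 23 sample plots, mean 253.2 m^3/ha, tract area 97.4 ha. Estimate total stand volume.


Formula: Total Volume = Mean Volume per ha * Total Area
Total Volume = 253.2 m^3/ha * 97.4 ha
Total Volume = 24662 m^3

24662


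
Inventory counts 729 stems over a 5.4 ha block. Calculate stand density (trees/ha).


Formula: Stand Density = N_trees / Area_ha
Density = 729 trees / 5.4 ha
Density = 135 trees/ha

135


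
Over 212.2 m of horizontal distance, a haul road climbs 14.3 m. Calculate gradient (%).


Formula: Gradient = rise / run * 100
Gradient = 14.3 / 212.2 * 100 = 6.7%

6.7


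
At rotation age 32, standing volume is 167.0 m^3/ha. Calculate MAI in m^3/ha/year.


Formula: MAI = Total Volume / Stand Age
MAI = 167.0 m^3/ha / 32 years
MAI = 5.22 m^3/ha/year

5.22


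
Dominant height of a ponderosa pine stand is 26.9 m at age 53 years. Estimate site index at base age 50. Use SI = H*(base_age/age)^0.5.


Formula: SI = H_dom * (base_age / age)^0.5
Age ratio = 50 / 53 = 0.9434
sqrt(age_ratio) = 0.97129
SI = 26.9 * 0.97129 = 26.1 m

26.1


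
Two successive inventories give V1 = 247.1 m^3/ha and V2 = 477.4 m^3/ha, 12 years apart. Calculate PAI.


Formula: PAI = (V_T2 - V_T1) / (T2 - T1)
Volume increment = 477.4 - 247.1 = 230.3 m^3/ha
PAI = 230.3 / 12 = 19.19 m^3/ha/year

19.19


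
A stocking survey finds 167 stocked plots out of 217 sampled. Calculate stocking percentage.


Formula: Stocking % = stocked plots / total plots * 100
Stocking = 167 / 217 * 100
Stocking = 0.7696 * 100 = 77.0%

77.0


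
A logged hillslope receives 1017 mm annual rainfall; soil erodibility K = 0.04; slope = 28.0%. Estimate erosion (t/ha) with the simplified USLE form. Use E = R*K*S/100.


Formula: E = R * K * S / 100  (simplified USLE)
R * K = 1017 * 0.04 = 40.68
E = 40.68 * 28.0 / 100 = 11.39 t/ha

11.39


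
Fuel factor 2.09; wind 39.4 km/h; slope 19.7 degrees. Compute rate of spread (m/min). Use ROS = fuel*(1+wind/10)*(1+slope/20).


Formula: ROS = fuel * (1 + wind/10) * (1 + slope/20)
Wind factor = 1 + 39.4/10 = 4.94
Slope factor = 1 + 19.7/20 = 1.985
ROS = 2.09 * 4.94 * 1.985 = 20.49 m/min

20.49


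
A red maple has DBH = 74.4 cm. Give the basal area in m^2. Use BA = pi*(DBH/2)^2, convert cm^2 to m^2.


Formula: BA = pi * (DBH/2)^2 / 10000  (cm^2 to m^2)
Radius = DBH/2 = 74.4/2 = 37.2 cm
BA = pi * 37.2^2 / 10000
   = 4347.4616 cm^2 / 10000
   = 0.4347 m^2

0.4347


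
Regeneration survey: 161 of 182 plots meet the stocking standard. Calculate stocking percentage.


Formula: Stocking % = stocked plots / total plots * 100
Stocking = 161 / 182 * 100
Stocking = 0.8846 * 100 = 88.5%

88.5


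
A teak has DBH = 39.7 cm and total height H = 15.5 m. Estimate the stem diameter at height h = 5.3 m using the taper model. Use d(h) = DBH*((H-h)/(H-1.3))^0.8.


Taper: d(h) = DBH * ((H - h) / (H - 1.3))^0.8
Numerator = H - h = 15.5 - 5.3 = 10.2 m
Denominator = H - 1.3 = 15.5 - 1.3 = 14.2 m
Ratio = 10.2 / 14.2 = 0.71831
d = 39.7 * 0.71831^0.8 = 30.5 cm

30.5


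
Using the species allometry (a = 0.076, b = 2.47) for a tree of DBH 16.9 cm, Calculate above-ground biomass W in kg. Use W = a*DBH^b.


Formula: W = a * DBH^b  (allometric power law)
DBH^b = 16.9^2.47 = 1078.649
W = 0.076 * 1078.649 = 82.0 kg

82.0


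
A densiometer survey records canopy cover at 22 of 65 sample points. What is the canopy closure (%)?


Formula: Canopy closure = covered points / total points * 100
Closure = 22 / 65 * 100
Closure = 0.3385 * 100 = 33.8%

33.8


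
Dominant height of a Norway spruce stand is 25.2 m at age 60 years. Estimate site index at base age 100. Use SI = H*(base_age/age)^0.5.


Formula: SI = H_dom * (base_age / age)^0.5
Age ratio = 100 / 60 = 1.66667
sqrt(age_ratio) = 1.29099
SI = 25.2 * 1.29099 = 32.5 m

32.5


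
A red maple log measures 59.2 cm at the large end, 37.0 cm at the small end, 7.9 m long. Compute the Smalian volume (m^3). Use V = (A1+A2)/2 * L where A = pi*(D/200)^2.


Smalian: V = (A1 + A2)/2 * L,  A = pi*(D/200)^2
A1 = pi*(59.2/200)^2 = 0.275254 m^2
A2 = pi*(37.0/200)^2 = 0.107521 m^2
V = (0.275254+0.107521)/2*7.9 = 1.512 m^3

1.512


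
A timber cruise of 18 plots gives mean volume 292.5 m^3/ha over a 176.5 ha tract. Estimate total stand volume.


Formula: Total Volume = Mean Volume per ha * Total Area
Total Volume = 292.5 m^3/ha * 176.5 ha
Total Volume = 51626 m^3

51626


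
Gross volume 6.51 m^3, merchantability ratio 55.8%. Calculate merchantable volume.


Formula: MV = V_total * (merchantable_pct / 100)
Merchantable fraction = 55.8% / 100 = 0.558
MV = 6.51 m^3 * 0.558 = 3.633 m^3

3.633


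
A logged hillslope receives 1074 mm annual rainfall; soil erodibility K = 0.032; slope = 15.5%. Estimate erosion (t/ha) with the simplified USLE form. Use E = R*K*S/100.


Formula: E = R * K * S / 100  (simplified USLE)
R * K = 1074 * 0.032 = 34.368
E = 34.368 * 15.5 / 100 = 5.33 t/ha

5.33


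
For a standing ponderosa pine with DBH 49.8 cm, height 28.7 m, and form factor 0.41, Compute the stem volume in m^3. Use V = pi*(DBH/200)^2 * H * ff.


Formula: V = pi * (DBH/200)^2 * H * ff
Radius = DBH/200 = 49.8/200 = 0.249 m
Radius^2 = 0.249^2 = 0.062001 m^2
V = pi * 0.062001 * 28.7 * 0.41
V = 2.292 m^3

2.292


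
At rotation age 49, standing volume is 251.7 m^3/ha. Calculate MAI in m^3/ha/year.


Formula: MAI = Total Volume / Stand Age
MAI = 251.7 m^3/ha / 49 years
MAI = 5.14 m^3/ha/year

5.14


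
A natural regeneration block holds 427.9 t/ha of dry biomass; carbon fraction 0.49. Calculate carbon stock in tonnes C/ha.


Formula: Carbon Stock = Biomass * Carbon Fraction
C = 427.9 t/ha * 0.49
C = 209.7 t C/ha

209.7


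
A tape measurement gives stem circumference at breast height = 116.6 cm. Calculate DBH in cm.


Formula: DBH = C / pi
DBH = 116.6 / pi
pi = 3.14159...
DBH = 37.1 cm

37.1


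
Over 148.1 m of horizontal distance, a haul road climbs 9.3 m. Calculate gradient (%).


Formula: Gradient = rise / run * 100
Gradient = 9.3 / 148.1 * 100 = 6.3%

6.3


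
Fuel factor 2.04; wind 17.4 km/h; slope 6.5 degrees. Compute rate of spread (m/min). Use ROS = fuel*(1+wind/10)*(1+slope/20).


Formula: ROS = fuel * (1 + wind/10) * (1 + slope/20)
Wind factor = 1 + 17.4/10 = 2.74
Slope factor = 1 + 6.5/20 = 1.325
ROS = 2.04 * 2.74 * 1.325 = 7.41 m/min

7.41


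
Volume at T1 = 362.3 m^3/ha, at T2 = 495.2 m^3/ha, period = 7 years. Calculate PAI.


Formula: PAI = (V_T2 - V_T1) / (T2 - T1)
Volume increment = 495.2 - 362.3 = 132.9 m^3/ha
PAI = 132.9 / 7 = 18.99 m^3/ha/year

18.99


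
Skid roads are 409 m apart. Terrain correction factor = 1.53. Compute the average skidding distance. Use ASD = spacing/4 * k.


Formula: ASD = (spacing / 4) * correction
Uncorrected distance = spacing / 4 = 409 / 4 = 102.25 m
ASD = 102.25 * 1.53 = 156 m

156


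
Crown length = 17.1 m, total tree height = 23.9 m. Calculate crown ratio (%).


Formula: Crown Ratio = (Crown Length / Total Height) * 100
CR = (17.1 m / 23.9 m) * 100
CR = 0.7155 * 100 = 71.5%

71.5


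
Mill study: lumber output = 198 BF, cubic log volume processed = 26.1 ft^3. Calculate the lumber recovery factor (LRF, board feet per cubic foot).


Formula: LRF = Lumber Output (BF) / Log Input (ft^3)
LRF = 198 BF / 26.1 ft^3
LRF = 7.59 BF/ft^3

7.59


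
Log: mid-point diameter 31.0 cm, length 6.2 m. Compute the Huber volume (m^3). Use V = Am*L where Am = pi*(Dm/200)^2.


Huber: V = Am * L,  Am = pi*(Dm/200)^2
Am = pi*(31.0/200)^2 = 0.075477 m^2
V = 0.075477*6.2 = 0.468 m^3

0.468


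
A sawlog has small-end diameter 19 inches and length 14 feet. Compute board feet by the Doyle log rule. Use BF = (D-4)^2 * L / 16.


Doyle: BF = (D - 4)^2 * L / 16
Adjusted diameter = 19 - 4 = 15 in
(D-4)^2 = 15^2 = 225
BF = 225 * 14 / 16 = 197 BF

197


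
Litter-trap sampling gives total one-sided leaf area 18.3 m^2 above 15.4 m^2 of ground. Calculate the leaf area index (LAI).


Formula: LAI = total leaf area / ground area  (dimensionless)
LAI = 18.3 m^2 / 15.4 m^2
LAI = 1.19

1.19


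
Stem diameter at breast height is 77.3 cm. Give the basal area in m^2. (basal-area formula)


Formula: BA = pi * (DBH/2)^2 / 10000  (cm^2 to m^2)
Radius = DBH/2 = 77.3/2 = 38.65 cm
BA = pi * 38.65^2 / 10000
   = 4692.9818 cm^2 / 10000
   = 0.4693 m^2

0.4693


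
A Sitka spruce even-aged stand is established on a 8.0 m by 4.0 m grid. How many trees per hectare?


Formula: TPH = 10000 m^2/ha / (spacing_x * spacing_y)
Area per tree = 8.0 m * 4.0 m = 32.0 m^2
TPH = 10000 / 32.0 = 313 trees/ha

313


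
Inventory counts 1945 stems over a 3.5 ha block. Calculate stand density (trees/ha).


Formula: Stand Density = N_trees / Area_ha
Density = 1945 trees / 3.5 ha
Density = 556 trees/ha

556


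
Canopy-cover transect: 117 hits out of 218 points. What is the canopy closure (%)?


Formula: Canopy closure = covered points / total points * 100
Closure = 117 / 218 * 100
Closure = 0.5367 * 100 = 53.7%

53.7


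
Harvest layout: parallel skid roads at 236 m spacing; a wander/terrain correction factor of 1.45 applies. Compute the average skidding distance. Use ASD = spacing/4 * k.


Formula: ASD = (spacing / 4) * correction
Uncorrected distance = spacing / 4 = 236 / 4 = 59 m
ASD = 59 * 1.45 = 86 m

86


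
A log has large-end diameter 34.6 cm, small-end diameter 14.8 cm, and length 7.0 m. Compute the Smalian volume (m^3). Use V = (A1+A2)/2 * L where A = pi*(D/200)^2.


Smalian: V = (A1 + A2)/2 * L,  A = pi*(D/200)^2
A1 = pi*(34.6/200)^2 = 0.094025 m^2
A2 = pi*(14.8/200)^2 = 0.017203 m^2
V = (0.094025+0.017203)/2*7.0 = 0.3893 m^3

0.3893


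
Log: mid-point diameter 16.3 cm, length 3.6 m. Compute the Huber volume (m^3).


Huber: V = Am * L,  Am = pi*(Dm/200)^2
Am = pi*(16.3/200)^2 = 0.020867 m^2
V = 0.020867*3.6 = 0.0751 m^3

0.0751


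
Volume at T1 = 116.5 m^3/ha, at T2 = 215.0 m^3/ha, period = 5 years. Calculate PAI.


Formula: PAI = (V_T2 - V_T1) / (T2 - T1)
Volume increment = 215.0 - 116.5 = 98.5 m^3/ha
PAI = 98.5 / 5 = 19.7 m^3/ha/year

19.7


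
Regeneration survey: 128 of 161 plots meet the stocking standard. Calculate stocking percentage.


Formula: Stocking % = stocked plots / total plots * 100
Stocking = 128 / 161 * 100
Stocking = 0.795 * 100 = 79.5%

79.5


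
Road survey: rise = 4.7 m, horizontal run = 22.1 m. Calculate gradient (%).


Formula: Gradient = rise / run * 100
Gradient = 4.7 / 22.1 * 100 = 21.3%

21.3


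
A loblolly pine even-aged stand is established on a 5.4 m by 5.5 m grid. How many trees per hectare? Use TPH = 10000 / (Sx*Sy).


Formula: TPH = 10000 m^2/ha / (spacing_x * spacing_y)
Area per tree = 5.4 m * 5.5 m = 29.7 m^2
TPH = 10000 / 29.7 = 337 trees/ha

337


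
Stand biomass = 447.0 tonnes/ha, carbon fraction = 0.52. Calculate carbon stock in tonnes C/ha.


Formula: Carbon Stock = Biomass * Carbon Fraction
C = 447.0 t/ha * 0.52
C = 232.4 t C/ha

232.4


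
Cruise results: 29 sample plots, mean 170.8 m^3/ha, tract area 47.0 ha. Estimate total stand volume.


Formula: Total Volume = Mean Volume per ha * Total Area
Total Volume = 170.8 m^3/ha * 47.0 ha
Total Volume = 8028 m^3

8028


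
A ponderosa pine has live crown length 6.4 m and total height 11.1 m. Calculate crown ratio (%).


Formula: Crown Ratio = (Crown Length / Total Height) * 100
CR = (6.4 m / 11.1 m) * 100
CR = 0.5766 * 100 = 57.7%

57.7


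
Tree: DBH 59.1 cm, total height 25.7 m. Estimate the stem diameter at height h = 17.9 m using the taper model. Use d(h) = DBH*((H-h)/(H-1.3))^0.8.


Taper: d(h) = DBH * ((H - h) / (H - 1.3))^0.8
Numerator = H - h = 25.7 - 17.9 = 7.8 m
Denominator = H - 1.3 = 25.7 - 1.3 = 24.4 m
Ratio = 7.8 / 24.4 = 0.31967
d = 59.1 * 0.31967^0.8 = 23.7 cm

23.7


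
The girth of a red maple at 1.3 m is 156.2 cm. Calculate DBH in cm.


Formula: DBH = C / pi
DBH = 156.2 / pi
pi = 3.14159...
DBH = 49.7 cm

49.7


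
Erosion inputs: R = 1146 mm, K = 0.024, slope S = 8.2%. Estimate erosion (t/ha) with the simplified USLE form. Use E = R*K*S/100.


Formula: E = R * K * S / 100  (simplified USLE)
R * K = 1146 * 0.024 = 27.504
E = 27.504 * 8.2 / 100 = 2.26 t/ha

2.26


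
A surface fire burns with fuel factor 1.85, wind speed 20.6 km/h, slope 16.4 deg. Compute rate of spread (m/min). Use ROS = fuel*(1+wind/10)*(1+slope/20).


Formula: ROS = fuel * (1 + wind/10) * (1 + slope/20)
Wind factor = 1 + 20.6/10 = 3.06
Slope factor = 1 + 16.4/20 = 1.82
ROS = 1.85 * 3.06 * 1.82 = 10.3 m/min

10.3


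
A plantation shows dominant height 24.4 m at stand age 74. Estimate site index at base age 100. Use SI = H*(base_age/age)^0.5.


Formula: SI = H_dom * (base_age / age)^0.5
Age ratio = 100 / 74 = 1.35135
sqrt(age_ratio) = 1.16248
SI = 24.4 * 1.16248 = 28.4 m

28.4


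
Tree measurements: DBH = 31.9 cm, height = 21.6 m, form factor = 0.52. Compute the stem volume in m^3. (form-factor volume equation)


Formula: V = pi * (DBH/200)^2 * H * ff
Radius = DBH/200 = 31.9/200 = 0.1595 m
Radius^2 = 0.1595^2 = 0.02544025 m^2
V = pi * 0.02544025 * 21.6 * 0.52
V = 0.898 m^3

0.898


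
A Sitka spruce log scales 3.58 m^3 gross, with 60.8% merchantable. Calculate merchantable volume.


Formula: MV = V_total * (merchantable_pct / 100)
Merchantable fraction = 60.8% / 100 = 0.608
MV = 3.58 m^3 * 0.608 = 2.177 m^3

2.177


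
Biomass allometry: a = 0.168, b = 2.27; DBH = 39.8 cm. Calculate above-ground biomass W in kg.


Formula: W = a * DBH^b  (allometric power law)
DBH^b = 39.8^2.27 = 4282.8669
W = 0.168 * 4282.8669 = 719.5 kg

719.5


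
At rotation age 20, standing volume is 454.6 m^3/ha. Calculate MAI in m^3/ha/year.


Formula: MAI = Total Volume / Stand Age
MAI = 454.6 m^3/ha / 20 years
MAI = 22.73 m^3/ha/year

22.73


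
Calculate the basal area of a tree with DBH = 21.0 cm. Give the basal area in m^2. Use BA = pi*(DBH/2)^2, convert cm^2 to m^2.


Formula: BA = pi * (DBH/2)^2 / 10000  (cm^2 to m^2)
Radius = DBH/2 = 21.0/2 = 10.5 cm
BA = pi * 10.5^2 / 10000
   = 346.3606 cm^2 / 10000
   = 0.0346 m^2

0.0346


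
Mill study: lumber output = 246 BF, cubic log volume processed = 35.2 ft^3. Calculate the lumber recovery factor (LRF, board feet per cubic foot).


Formula: LRF = Lumber Output (BF) / Log Input (ft^3)
LRF = 246 BF / 35.2 ft^3
LRF = 6.99 BF/ft^3

6.99


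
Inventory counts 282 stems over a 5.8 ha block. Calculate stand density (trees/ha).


Formula: Stand Density = N_trees / Area_ha
Density = 282 trees / 5.8 ha
Density = 49 trees/ha

49


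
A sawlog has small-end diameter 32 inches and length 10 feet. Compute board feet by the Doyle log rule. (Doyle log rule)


Doyle: BF = (D - 4)^2 * L / 16
Adjusted diameter = 32 - 4 = 28 in
(D-4)^2 = 28^2 = 784
BF = 784 * 10 / 16 = 490 BF

490


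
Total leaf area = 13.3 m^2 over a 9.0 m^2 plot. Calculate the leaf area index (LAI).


Formula: LAI = total leaf area / ground area  (dimensionless)
LAI = 13.3 m^2 / 9.0 m^2
LAI = 1.48

1.48


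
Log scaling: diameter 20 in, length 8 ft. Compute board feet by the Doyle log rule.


Doyle: BF = (D - 4)^2 * L / 16
Adjusted diameter = 20 - 4 = 16 in
(D-4)^2 = 16^2 = 256
BF = 256 * 8 / 16 = 128 BF

128


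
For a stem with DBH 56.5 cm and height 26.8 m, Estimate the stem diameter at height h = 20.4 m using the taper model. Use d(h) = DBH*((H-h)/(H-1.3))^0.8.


Taper: d(h) = DBH * ((H - h) / (H - 1.3))^0.8
Numerator = H - h = 26.8 - 20.4 = 6.4 m
Denominator = H - 1.3 = 26.8 - 1.3 = 25.5 m
Ratio = 6.4 / 25.5 = 0.25098
d = 56.5 * 0.25098^0.8 = 18.7 cm

18.7


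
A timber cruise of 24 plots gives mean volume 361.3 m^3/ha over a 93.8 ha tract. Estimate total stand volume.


Formula: Total Volume = Mean Volume per ha * Total Area
Total Volume = 361.3 m^3/ha * 93.8 ha
Total Volume = 33890 m^3

33890


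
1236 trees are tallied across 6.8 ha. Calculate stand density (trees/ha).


Formula: Stand Density = N_trees / Area_ha
Density = 1236 trees / 6.8 ha
Density = 182 trees/ha

182


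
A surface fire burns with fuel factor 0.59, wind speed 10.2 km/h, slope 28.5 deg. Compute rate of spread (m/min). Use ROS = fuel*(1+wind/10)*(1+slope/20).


Formula: ROS = fuel * (1 + wind/10) * (1 + slope/20)
Wind factor = 1 + 10.2/10 = 2.02
Slope factor = 1 + 28.5/20 = 2.425
ROS = 0.59 * 2.02 * 2.425 = 2.89 m/min

2.89


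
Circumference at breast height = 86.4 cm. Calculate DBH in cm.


Formula: DBH = C / pi
DBH = 86.4 / pi
pi = 3.14159...
DBH = 27.5 cm

27.5


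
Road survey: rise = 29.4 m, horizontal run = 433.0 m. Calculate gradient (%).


Formula: Gradient = rise / run * 100
Gradient = 29.4 / 433.0 * 100 = 6.8%

6.8


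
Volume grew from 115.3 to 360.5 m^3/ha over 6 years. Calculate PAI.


Formula: PAI = (V_T2 - V_T1) / (T2 - T1)
Volume increment = 360.5 - 115.3 = 245.2 m^3/ha
PAI = 245.2 / 6 = 40.87 m^3/ha/year

40.87


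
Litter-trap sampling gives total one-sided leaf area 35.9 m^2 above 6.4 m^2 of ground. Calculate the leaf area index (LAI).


Formula: LAI = total leaf area / ground area  (dimensionless)
LAI = 35.9 m^2 / 6.4 m^2
LAI = 5.61

5.61


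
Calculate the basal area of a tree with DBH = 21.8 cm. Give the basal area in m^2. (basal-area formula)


Formula: BA = pi * (DBH/2)^2 / 10000  (cm^2 to m^2)
Radius = DBH/2 = 21.8/2 = 10.9 cm
BA = pi * 10.9^2 / 10000
   = 373.2526 cm^2 / 10000
   = 0.0373 m^2

0.0373


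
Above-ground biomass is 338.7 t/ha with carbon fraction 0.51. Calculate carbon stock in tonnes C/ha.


Formula: Carbon Stock = Biomass * Carbon Fraction
C = 338.7 t/ha * 0.51
C = 172.7 t C/ha

172.7


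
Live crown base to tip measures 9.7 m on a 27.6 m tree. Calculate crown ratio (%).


Formula: Crown Ratio = (Crown Length / Total Height) * 100
CR = (9.7 m / 27.6 m) * 100
CR = 0.3514 * 100 = 35.1%

35.1


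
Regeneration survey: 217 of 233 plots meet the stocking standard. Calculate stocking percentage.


Formula: Stocking % = stocked plots / total plots * 100
Stocking = 217 / 233 * 100
Stocking = 0.9313 * 100 = 93.1%

93.1


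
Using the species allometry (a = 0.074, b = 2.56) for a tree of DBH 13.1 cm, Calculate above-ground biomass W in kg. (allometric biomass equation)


Formula: W = a * DBH^b  (allometric power law)
DBH^b = 13.1^2.56 = 724.7939
W = 0.074 * 724.7939 = 53.6 kg

53.6


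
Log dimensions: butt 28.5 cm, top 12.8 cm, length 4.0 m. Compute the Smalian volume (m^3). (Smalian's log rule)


Smalian: V = (A1 + A2)/2 * L,  A = pi*(D/200)^2
A1 = pi*(28.5/200)^2 = 0.063794 m^2
A2 = pi*(12.8/200)^2 = 0.012868 m^2
V = (0.063794+0.012868)/2*4.0 = 0.1533 m^3

0.1533


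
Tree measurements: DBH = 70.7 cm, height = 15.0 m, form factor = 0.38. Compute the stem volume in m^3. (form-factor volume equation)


Formula: V = pi * (DBH/200)^2 * H * ff
Radius = DBH/200 = 70.7/200 = 0.3535 m
Radius^2 = 0.3535^2 = 0.12496225 m^2
V = pi * 0.12496225 * 15.0 * 0.38
V = 2.238 m^3

2.238


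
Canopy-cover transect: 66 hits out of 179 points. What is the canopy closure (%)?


Formula: Canopy closure = covered points / total points * 100
Closure = 66 / 179 * 100
Closure = 0.3687 * 100 = 36.9%

36.9


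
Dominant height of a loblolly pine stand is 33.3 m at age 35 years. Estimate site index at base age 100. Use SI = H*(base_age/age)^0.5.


Formula: SI = H_dom * (base_age / age)^0.5
Age ratio = 100 / 35 = 2.85714
sqrt(age_ratio) = 1.69031
SI = 33.3 * 1.69031 = 56.3 m

56.3


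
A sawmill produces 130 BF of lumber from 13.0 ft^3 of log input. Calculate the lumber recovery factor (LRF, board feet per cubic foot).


Formula: LRF = Lumber Output (BF) / Log Input (ft^3)
LRF = 130 BF / 13.0 ft^3
LRF = 10.0 BF/ft^3

10.0


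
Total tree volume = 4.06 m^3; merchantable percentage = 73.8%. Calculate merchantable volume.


Formula: MV = V_total * (merchantable_pct / 100)
Merchantable fraction = 73.8% / 100 = 0.738
MV = 4.06 m^3 * 0.738 = 2.996 m^3

2.996


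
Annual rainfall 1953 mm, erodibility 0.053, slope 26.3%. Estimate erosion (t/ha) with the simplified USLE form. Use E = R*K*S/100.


Formula: E = R * K * S / 100  (simplified USLE)
R * K = 1953 * 0.053 = 103.509
E = 103.509 * 26.3 / 100 = 27.22 t/ha

27.22


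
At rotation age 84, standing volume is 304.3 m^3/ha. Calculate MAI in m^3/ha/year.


Formula: MAI = Total Volume / Stand Age
MAI = 304.3 m^3/ha / 84 years
MAI = 3.62 m^3/ha/year

3.62
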